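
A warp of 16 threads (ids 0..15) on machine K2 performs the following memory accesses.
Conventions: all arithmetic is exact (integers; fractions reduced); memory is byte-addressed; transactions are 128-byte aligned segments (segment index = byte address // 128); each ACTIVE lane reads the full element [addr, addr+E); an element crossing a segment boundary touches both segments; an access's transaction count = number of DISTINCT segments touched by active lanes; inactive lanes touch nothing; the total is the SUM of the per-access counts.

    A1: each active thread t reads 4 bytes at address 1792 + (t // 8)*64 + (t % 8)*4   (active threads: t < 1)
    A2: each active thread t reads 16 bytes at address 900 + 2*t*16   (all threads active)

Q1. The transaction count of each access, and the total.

A1: 1 transaction
A2: 4 transactions

Answer: 1,4; total 5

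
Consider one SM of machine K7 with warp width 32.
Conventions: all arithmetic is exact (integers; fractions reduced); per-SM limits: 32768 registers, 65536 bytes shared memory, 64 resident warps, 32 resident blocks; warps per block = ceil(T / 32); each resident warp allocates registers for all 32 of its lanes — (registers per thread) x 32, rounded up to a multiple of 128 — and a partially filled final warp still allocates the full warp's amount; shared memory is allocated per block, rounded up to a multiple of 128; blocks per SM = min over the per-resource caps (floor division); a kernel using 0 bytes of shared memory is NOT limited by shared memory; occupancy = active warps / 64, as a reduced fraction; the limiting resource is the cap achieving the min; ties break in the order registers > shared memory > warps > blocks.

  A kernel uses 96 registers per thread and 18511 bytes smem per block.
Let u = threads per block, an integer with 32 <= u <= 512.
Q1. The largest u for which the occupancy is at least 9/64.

Answer: u = 320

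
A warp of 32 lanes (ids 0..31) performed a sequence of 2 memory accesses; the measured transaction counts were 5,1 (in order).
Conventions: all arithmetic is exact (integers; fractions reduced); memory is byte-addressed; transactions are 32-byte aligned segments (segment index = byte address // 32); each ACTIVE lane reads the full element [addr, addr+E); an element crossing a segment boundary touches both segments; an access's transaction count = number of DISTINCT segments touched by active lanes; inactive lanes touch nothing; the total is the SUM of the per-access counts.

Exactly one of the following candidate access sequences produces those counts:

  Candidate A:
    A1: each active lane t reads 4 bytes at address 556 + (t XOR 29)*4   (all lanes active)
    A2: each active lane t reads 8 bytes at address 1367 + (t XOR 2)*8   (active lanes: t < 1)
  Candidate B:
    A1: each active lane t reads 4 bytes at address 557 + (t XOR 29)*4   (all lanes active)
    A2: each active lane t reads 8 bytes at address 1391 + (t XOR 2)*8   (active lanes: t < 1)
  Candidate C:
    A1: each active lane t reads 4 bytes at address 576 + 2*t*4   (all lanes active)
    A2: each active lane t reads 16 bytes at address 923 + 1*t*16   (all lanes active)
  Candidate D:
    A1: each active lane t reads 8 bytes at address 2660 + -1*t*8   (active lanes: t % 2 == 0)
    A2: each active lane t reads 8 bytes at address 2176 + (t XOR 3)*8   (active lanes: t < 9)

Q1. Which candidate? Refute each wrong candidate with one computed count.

B: A2 gives 2 transactions, not 1
C: A1 gives 8 transactions, not 5
D: A1 gives 9 transactions, not 5
A: all counts match (5,1)

Answer: A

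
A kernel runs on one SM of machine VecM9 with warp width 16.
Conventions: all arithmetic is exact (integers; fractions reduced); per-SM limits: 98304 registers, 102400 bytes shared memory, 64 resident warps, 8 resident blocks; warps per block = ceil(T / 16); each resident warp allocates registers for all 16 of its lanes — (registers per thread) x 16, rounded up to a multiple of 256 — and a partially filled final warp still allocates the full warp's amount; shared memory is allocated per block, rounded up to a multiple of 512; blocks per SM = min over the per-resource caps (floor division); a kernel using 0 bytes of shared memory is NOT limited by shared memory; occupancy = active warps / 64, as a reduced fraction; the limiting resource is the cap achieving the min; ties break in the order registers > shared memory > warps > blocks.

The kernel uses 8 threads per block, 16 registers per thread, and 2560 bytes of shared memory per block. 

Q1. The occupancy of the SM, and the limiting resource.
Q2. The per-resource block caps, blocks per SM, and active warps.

Answer: occupancy 1/8, limited by blocks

registers: 384 blocks
shared memory: 40 blocks
warps: 64 blocks
blocks: 8 blocks

Answer: 8 blocks, 8 active warps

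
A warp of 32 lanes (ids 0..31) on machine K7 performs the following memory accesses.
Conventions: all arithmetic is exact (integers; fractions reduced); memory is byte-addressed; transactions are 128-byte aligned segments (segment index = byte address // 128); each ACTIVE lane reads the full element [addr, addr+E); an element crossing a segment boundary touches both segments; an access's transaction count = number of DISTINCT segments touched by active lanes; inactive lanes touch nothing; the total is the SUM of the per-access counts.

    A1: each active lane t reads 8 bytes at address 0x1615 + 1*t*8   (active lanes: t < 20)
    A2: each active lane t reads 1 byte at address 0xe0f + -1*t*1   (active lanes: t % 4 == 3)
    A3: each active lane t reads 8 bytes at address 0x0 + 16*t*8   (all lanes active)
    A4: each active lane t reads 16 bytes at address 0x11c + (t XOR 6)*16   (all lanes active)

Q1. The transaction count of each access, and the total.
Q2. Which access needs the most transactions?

A1: 2 transactions
A2: 2 transactions
A3: 32 transactions
A4: 5 transactions

Answer: 2,2,32,5; total 41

Answer: A3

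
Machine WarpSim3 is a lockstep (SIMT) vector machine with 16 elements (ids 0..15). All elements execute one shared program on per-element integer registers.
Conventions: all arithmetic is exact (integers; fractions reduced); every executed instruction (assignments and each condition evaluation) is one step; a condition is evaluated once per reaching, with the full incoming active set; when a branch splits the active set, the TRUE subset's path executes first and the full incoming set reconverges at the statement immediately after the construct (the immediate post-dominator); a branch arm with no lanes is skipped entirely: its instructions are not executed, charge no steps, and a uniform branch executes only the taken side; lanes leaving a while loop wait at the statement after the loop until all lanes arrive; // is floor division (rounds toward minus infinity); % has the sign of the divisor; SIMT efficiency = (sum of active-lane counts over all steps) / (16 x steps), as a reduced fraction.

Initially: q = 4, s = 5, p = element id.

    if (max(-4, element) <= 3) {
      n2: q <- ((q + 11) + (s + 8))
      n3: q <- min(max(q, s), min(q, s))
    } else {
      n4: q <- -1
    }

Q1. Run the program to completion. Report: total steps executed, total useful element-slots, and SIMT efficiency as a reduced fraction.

Answer: 4 steps, 36 useful, 9/16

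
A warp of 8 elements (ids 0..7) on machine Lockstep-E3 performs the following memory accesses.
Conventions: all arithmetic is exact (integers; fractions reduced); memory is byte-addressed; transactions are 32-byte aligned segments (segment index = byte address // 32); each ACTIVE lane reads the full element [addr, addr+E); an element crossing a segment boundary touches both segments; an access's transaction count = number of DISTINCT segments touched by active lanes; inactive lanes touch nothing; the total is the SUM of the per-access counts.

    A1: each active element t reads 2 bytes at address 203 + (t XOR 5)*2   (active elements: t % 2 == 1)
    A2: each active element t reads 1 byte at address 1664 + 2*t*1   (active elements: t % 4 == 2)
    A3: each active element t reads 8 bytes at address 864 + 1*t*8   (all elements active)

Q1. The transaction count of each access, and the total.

A1: 1 transaction
A2: 1 transaction
A3: 2 transactions

Answer: 1,1,2; total 4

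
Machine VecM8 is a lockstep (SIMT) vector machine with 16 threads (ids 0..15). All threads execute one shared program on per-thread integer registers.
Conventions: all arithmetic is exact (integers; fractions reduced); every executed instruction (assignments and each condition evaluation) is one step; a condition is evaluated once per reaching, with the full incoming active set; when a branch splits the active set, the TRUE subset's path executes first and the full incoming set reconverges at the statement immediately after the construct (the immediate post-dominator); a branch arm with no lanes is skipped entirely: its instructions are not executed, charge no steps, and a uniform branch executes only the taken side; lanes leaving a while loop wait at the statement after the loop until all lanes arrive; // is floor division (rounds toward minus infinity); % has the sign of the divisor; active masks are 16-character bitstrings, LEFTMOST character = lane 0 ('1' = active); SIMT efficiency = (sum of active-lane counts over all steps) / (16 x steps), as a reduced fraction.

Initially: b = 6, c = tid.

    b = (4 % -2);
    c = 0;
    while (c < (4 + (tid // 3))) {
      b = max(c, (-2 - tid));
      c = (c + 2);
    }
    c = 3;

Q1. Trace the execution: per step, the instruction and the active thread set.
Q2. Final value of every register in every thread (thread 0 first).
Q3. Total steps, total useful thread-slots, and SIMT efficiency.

step 0: b <- (4 % -2)                1111111111111111
step 1: c <- 0                       1111111111111111
step 2: eval (c < (4 + (tid // 3)))  1111111111111111
step 3: b <- max(c, (-2 - tid))      1111111111111111
step 4: c <- (c + 2)                 1111111111111111
step 5: eval (c < (4 + (tid // 3)))  1111111111111111
step 6: b <- max(c, (-2 - tid))      1111111111111111
step 7: c <- (c + 2)                 1111111111111111
step 8: eval (c < (4 + (tid // 3)))  1111111111111111
step 9: b <- max(c, (-2 - tid))      0001111111111111
step 10: c <- (c + 2)                 0001111111111111
step 11: eval (c < (4 + (tid // 3)))  0001111111111111
step 12: b <- max(c, (-2 - tid))      0000000001111111
step 13: c <- (c + 2)                 0000000001111111
step 14: eval (c < (4 + (tid // 3)))  0000000001111111
step 15: b <- max(c, (-2 - tid))      0000000000000001
step 16: c <- (c + 2)                 0000000000000001
step 17: eval (c < (4 + (tid // 3)))  0000000000000001
step 18: c <- 3                       1111111111111111

Answer: 19 steps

b: 2,2,2,4,4,4,4,4,4,6,6,6,6,6,6,8
c: 3,3,3,3,3,3,3,3,3,3,3,3,3,3,3,3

steps = 19; useful = 223; efficiency = 223/304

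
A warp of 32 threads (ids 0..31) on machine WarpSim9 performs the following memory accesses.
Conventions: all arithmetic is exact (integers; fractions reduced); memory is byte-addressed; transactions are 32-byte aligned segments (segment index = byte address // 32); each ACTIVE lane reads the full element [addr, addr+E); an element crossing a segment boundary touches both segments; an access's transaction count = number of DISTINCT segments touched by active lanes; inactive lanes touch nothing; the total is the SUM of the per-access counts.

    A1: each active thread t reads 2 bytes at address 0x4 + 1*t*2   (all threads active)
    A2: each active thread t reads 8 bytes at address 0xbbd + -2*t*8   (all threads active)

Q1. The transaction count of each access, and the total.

A1: 3 transactions
A2: 17 transactions

Answer: 3,17; total 20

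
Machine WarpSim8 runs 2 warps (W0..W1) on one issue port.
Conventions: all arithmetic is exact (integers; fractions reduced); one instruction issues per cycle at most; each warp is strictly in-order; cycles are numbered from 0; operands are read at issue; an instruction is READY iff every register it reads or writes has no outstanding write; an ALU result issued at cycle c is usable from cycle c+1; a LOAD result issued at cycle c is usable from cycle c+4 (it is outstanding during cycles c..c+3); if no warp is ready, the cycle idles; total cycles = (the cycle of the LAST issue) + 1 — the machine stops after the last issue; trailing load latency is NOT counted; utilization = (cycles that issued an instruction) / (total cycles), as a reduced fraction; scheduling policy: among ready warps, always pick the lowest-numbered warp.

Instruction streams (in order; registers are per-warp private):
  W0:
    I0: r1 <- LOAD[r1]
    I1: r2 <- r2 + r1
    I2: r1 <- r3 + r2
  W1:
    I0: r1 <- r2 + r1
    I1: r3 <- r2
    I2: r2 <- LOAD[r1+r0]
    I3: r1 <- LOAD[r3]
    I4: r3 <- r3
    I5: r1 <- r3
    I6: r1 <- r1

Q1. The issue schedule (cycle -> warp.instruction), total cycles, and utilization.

cycle 0: W0.I0
cycle 1: W1.I0
cycle 2: W1.I1
cycle 3: W1.I2
cycle 4: W0.I1
cycle 5: W0.I2
cycle 6: W1.I3
cycle 7: W1.I4
cycle 8: idle
cycle 9: idle
cycle 10: W1.I5
cycle 11: W1.I6

Answer: 12 cycles, utilization 5/6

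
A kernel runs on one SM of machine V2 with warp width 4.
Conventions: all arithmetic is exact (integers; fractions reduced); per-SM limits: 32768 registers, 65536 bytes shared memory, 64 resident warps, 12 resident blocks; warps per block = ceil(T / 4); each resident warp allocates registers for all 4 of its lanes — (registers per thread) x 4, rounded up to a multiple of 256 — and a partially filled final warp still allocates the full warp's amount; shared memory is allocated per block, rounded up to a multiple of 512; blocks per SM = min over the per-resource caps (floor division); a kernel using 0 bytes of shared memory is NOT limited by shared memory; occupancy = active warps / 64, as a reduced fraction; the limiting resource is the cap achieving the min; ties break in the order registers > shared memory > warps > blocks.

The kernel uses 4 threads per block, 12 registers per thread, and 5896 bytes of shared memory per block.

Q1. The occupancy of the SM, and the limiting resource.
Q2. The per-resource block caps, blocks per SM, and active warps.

Answer: occupancy 5/32, limited by shared memory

registers: 128 blocks
shared memory: 10 blocks
warps: 64 blocks
blocks: 12 blocks

Answer: 10 blocks, 10 active warps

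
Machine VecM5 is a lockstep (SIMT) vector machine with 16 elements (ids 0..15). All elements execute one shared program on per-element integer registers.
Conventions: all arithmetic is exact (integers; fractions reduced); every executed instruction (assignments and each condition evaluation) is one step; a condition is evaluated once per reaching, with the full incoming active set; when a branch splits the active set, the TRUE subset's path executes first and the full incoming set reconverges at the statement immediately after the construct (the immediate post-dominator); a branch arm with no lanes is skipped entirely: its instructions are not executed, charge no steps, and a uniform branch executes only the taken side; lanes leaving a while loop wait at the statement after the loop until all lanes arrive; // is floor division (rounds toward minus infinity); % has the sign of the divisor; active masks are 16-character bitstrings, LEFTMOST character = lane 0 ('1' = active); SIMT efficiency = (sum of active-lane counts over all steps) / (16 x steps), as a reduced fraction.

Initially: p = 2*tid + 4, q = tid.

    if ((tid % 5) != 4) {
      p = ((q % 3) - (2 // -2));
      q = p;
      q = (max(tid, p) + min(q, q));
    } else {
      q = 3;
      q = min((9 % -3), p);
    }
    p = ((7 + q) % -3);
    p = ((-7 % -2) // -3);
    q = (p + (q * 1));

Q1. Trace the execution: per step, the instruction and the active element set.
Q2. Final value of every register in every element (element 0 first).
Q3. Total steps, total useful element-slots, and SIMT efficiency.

step 0: eval ((tid % 5) != 4)        1111111111111111
step 1: p <- ((q % 3) - (2 // -2))   1111011110111101
step 2: q <- p                       1111011110111101
step 3: q <- (max(tid, p) + min(q, q)) 1111011110111101
step 4: q <- 3                       0000100001000010
step 5: q <- min((9 % -3), p)        0000100001000010
step 6: p <- ((7 + q) % -3)          1111111111111111
step 7: p <- ((-7 % -2) // -3)       1111111111111111
step 8: q <- (p + (q * 1))           1111111111111111

Answer: 9 steps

p: 0,0,0,0,0,0,0,0,0,0,0,0,0,0,0,0
q: 2,4,6,4,0,8,7,9,11,0,12,14,13,15,0,16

steps = 9; useful = 109; efficiency = 109/144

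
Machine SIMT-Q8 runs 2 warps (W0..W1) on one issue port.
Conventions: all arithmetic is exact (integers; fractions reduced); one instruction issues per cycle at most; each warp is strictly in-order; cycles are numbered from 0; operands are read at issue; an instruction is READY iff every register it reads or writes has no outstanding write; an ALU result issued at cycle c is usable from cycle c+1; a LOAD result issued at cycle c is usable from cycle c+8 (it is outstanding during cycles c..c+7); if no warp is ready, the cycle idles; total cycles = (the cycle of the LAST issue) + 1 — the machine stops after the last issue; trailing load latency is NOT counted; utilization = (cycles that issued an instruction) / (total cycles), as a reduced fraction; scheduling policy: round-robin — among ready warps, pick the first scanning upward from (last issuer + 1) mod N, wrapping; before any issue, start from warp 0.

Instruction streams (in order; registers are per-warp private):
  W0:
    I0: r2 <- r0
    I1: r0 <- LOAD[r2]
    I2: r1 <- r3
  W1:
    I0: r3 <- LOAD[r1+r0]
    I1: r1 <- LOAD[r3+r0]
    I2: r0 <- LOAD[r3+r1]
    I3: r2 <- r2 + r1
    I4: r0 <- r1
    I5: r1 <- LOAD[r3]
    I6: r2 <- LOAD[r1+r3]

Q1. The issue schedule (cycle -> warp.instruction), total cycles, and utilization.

cycle 0: W0.I0
cycle 1: W1.I0
cycle 2: W0.I1
cycle 3: W0.I2
cycle 4: idle
cycle 5: idle
cycle 6: idle
cycle 7: idle
cycle 8: idle
cycle 9: W1.I1
cycle 10: idle
cycle 11: idle
cycle 12: idle
cycle 13: idle
cycle 14: idle
cycle 15: idle
cycle 16: idle
cycle 17: W1.I2
cycle 18: W1.I3
cycle 19: idle
cycle 20: idle
cycle 21: idle
cycle 22: idle
cycle 23: idle
cycle 24: idle
cycle 25: W1.I4
cycle 26: W1.I5
cycle 27: idle
cycle 28: idle
cycle 29: idle
cycle 30: idle
cycle 31: idle
cycle 32: idle
cycle 33: idle
cycle 34: W1.I6

Answer: 35 cycles, utilization 2/7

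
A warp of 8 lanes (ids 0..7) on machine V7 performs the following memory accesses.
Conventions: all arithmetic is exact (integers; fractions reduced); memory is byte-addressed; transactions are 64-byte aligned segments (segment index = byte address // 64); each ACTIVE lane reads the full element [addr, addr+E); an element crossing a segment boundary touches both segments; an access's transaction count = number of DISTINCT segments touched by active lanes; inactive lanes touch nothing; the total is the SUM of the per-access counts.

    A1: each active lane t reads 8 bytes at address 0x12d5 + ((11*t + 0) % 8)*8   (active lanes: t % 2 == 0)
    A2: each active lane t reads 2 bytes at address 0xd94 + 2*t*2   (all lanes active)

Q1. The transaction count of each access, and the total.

A1: 2 transactions
A2: 1 transaction

Answer: 2,1; total 3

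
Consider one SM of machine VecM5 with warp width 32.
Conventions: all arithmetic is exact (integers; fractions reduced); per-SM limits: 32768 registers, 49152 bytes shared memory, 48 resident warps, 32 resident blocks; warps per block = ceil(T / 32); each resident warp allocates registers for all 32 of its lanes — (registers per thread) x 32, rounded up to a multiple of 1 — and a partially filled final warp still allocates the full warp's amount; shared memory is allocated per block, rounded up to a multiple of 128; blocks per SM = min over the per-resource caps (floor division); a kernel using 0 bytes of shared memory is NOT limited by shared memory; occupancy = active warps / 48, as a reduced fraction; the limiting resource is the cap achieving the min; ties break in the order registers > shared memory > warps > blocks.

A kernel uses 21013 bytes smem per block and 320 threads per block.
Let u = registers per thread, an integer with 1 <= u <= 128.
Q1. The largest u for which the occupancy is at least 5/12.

Answer: u = 51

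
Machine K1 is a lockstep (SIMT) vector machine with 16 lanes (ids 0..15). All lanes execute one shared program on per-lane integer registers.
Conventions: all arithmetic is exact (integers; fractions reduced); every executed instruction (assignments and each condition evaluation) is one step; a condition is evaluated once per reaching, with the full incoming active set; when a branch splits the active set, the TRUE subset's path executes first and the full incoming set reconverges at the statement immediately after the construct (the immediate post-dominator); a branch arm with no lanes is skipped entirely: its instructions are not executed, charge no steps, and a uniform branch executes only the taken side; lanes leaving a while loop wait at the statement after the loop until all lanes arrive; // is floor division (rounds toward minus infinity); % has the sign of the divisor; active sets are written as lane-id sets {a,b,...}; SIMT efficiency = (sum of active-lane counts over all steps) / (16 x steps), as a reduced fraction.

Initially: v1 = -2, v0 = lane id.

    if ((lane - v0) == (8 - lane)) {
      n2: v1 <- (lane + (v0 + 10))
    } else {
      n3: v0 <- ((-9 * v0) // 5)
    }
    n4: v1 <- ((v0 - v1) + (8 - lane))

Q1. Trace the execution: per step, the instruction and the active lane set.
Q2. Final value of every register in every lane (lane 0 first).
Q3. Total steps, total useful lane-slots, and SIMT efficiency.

step 0: eval ((lane - v0) == (8 - lane)) {0,1,2,3,4,5,6,7,8,9,10,11,12,13,14,15}
step 1: v1 <- (lane + (v0 + 10))     {8}
step 2: v0 <- ((-9 * v0) // 5)       {0,1,2,3,4,5,6,7,9,10,11,12,13,14,15}
step 3: v1 <- ((v0 - v1) + (8 - lane)) {0,1,2,3,4,5,6,7,8,9,10,11,12,13,14,15}

Answer: 4 steps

v1: 10,7,4,1,-2,-4,-7,-10,-18,-16,-18,-21,-24,-27,-30,-32
v0: 0,-2,-4,-6,-8,-9,-11,-13,8,-17,-18,-20,-22,-24,-26,-27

steps = 4; useful = 48; efficiency = 48/64 = 3/4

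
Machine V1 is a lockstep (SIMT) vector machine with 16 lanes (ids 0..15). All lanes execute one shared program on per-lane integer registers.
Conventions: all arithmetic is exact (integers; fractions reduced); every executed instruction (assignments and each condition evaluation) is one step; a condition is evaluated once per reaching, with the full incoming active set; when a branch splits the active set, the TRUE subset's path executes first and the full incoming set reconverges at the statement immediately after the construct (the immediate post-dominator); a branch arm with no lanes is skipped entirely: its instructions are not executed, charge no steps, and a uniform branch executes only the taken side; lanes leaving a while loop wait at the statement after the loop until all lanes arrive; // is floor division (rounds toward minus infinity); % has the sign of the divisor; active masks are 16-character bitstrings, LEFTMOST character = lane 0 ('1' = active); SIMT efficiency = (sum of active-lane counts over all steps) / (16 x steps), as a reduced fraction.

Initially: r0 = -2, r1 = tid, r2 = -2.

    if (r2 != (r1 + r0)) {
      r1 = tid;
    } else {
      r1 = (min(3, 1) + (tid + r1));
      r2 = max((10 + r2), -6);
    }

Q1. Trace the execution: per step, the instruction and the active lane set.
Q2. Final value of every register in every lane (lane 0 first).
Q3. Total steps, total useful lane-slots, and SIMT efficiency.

step 0: eval (r2 != (r1 + r0))       1111111111111111
step 1: r1 <- tid                    0111111111111111
step 2: r1 <- (min(3, 1) + (tid + r1)) 1000000000000000
step 3: r2 <- max((10 + r2), -6)     1000000000000000

Answer: 4 steps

r0: -2,-2,-2,-2,-2,-2,-2,-2,-2,-2,-2,-2,-2,-2,-2,-2
r1: 1,1,2,3,4,5,6,7,8,9,10,11,12,13,14,15
r2: 8,-2,-2,-2,-2,-2,-2,-2,-2,-2,-2,-2,-2,-2,-2,-2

steps = 4; useful = 33; efficiency = 33/64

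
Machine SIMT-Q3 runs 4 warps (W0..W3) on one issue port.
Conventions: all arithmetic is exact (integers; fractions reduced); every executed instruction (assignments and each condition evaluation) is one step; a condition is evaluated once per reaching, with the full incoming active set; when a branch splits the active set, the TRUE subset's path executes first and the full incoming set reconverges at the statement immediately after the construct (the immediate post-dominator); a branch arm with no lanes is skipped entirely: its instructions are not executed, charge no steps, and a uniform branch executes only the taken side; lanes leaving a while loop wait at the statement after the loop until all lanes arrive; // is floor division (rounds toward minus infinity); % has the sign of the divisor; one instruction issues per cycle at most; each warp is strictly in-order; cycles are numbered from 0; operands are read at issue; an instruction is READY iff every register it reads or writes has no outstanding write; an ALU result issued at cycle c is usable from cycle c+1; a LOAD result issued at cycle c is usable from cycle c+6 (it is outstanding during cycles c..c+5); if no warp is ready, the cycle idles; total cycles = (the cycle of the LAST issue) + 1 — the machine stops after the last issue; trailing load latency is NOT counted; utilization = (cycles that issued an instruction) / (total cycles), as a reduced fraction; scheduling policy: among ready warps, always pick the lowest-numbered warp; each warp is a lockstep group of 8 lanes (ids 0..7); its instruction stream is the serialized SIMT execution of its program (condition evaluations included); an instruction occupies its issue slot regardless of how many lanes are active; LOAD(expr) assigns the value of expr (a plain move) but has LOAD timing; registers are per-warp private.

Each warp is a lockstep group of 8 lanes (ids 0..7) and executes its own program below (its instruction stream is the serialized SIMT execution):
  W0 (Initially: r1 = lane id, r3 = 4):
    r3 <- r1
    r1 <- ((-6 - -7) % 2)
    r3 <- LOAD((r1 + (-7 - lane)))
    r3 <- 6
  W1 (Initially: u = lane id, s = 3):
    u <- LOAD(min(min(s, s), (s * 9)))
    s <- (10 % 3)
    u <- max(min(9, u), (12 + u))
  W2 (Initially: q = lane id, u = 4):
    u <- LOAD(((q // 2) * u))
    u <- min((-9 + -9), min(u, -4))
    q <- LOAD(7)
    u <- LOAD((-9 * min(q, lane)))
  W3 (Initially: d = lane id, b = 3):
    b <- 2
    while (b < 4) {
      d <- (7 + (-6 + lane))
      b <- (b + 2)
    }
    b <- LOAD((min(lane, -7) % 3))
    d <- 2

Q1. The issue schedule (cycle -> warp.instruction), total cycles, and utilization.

cycle 0: W0.I0
cycle 1: W0.I1
cycle 2: W0.I2
cycle 3: W1.I0
cycle 4: W1.I1
cycle 5: W2.I0
cycle 6: W3.I0
cycle 7: W3.I1
cycle 8: W0.I3
cycle 9: W1.I2
cycle 10: W3.I2
cycle 11: W2.I1
cycle 12: W2.I2
cycle 13: W3.I3
cycle 14: W3.I4
cycle 15: W3.I5
cycle 16: W3.I6
cycle 17: idle
cycle 18: W2.I3

Answer: 19 cycles, utilization 18/19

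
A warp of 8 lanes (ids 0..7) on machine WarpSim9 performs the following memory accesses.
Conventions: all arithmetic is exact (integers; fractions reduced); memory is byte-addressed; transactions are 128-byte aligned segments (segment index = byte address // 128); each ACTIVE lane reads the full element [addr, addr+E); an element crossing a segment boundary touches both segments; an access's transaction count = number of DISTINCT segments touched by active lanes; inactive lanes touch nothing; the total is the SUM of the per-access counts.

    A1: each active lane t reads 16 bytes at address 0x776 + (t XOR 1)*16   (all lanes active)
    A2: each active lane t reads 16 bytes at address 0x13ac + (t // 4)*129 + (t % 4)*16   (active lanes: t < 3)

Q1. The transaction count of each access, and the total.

A1: 2 transactions
A2: 1 transaction

Answer: 2,1; total 3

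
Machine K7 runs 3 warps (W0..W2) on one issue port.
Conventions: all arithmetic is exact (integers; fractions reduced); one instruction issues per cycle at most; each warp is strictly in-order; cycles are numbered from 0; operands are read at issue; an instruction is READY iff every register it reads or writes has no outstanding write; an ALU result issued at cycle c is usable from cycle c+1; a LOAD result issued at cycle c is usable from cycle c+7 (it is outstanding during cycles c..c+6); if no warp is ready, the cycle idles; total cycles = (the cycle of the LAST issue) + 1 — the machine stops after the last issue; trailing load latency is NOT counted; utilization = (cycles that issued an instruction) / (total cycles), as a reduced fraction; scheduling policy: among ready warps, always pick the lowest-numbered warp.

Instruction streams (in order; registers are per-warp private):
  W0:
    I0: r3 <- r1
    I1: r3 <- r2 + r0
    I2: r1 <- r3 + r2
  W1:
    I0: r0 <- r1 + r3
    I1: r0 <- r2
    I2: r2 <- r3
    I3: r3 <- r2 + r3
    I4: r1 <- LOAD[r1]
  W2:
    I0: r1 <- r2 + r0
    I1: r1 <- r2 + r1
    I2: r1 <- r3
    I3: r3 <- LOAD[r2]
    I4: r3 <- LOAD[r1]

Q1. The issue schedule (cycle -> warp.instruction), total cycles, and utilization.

cycle 0: W0.I0
cycle 1: W0.I1
cycle 2: W0.I2
cycle 3: W1.I0
cycle 4: W1.I1
cycle 5: W1.I2
cycle 6: W1.I3
cycle 7: W1.I4
cycle 8: W2.I0
cycle 9: W2.I1
cycle 10: W2.I2
cycle 11: W2.I3
cycle 12: idle
cycle 13: idle
cycle 14: idle
cycle 15: idle
cycle 16: idle
cycle 17: idle
cycle 18: W2.I4

Answer: 19 cycles, utilization 13/19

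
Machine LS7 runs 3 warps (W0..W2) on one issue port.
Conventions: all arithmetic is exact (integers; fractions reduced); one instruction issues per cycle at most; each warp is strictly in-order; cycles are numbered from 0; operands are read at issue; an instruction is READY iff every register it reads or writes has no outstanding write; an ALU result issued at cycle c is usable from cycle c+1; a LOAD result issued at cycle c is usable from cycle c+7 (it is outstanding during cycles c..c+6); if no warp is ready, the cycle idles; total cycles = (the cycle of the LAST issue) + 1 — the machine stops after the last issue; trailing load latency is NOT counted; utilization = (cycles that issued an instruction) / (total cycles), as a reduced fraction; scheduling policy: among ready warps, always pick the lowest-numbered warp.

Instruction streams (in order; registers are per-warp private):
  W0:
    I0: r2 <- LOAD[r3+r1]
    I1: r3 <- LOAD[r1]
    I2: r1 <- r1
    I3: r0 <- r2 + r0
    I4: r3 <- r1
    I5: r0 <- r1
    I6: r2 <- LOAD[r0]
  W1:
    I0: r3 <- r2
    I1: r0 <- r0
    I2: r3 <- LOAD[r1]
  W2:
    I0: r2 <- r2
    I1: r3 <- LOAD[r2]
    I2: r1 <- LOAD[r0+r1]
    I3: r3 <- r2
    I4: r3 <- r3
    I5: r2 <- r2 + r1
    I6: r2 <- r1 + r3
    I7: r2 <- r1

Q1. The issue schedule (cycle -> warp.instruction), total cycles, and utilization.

cycle 0: W0.I0
cycle 1: W0.I1
cycle 2: W0.I2
cycle 3: W1.I0
cycle 4: W1.I1
cycle 5: W1.I2
cycle 6: W2.I0
cycle 7: W0.I3
cycle 8: W0.I4
cycle 9: W0.I5
cycle 10: W0.I6
cycle 11: W2.I1
cycle 12: W2.I2
cycle 13: idle
cycle 14: idle
cycle 15: idle
cycle 16: idle
cycle 17: idle
cycle 18: W2.I3
cycle 19: W2.I4
cycle 20: W2.I5
cycle 21: W2.I6
cycle 22: W2.I7

Answer: 23 cycles, utilization 18/23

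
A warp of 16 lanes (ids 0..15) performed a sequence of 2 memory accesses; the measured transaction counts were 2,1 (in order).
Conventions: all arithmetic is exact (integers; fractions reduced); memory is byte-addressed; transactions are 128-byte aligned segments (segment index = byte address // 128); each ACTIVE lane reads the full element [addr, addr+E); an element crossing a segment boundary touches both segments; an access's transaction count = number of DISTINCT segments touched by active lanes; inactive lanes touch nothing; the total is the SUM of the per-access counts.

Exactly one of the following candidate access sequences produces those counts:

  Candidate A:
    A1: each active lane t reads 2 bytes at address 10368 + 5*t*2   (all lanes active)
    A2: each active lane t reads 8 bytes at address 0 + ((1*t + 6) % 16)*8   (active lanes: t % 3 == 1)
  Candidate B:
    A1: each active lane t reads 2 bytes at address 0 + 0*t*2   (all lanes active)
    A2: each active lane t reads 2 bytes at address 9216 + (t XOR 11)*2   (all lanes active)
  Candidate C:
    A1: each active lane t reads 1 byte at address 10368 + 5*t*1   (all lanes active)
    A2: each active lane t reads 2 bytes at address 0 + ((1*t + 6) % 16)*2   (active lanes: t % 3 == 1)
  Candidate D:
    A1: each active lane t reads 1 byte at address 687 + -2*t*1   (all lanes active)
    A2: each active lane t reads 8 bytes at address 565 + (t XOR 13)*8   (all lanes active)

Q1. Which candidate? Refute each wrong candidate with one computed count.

B: A1 gives 1 transaction, not 2
C: A1 gives 1 transaction, not 2
D: A1 gives 1 transaction, not 2
A: all counts match (2,1)

Answer: A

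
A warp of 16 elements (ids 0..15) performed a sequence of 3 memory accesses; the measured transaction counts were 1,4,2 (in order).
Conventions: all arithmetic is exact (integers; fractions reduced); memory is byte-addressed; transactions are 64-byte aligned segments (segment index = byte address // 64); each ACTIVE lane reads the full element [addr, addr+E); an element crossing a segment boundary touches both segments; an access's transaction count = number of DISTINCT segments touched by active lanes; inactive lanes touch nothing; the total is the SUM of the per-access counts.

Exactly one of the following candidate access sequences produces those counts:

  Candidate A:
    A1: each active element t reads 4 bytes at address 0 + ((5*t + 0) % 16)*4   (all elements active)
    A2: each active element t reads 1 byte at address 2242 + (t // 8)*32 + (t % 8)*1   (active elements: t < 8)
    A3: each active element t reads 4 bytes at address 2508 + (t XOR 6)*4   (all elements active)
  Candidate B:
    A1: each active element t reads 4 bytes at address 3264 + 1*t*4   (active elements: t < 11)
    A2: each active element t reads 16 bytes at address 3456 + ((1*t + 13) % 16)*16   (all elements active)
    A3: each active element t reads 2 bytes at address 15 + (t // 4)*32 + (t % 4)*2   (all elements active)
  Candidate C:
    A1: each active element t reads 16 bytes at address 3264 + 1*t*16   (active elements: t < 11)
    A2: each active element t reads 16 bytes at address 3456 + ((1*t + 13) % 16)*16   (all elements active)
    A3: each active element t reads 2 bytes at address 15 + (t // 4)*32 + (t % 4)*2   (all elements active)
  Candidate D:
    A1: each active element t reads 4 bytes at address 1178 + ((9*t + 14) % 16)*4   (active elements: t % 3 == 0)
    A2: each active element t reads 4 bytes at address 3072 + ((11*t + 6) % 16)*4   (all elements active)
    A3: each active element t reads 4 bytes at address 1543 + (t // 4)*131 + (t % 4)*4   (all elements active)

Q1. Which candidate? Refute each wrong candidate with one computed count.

A: A2 gives 1 transaction, not 4
C: A1 gives 3 transactions, not 1
D: A1 gives 2 transactions, not 1
B: all counts match (1,4,2)

Answer: B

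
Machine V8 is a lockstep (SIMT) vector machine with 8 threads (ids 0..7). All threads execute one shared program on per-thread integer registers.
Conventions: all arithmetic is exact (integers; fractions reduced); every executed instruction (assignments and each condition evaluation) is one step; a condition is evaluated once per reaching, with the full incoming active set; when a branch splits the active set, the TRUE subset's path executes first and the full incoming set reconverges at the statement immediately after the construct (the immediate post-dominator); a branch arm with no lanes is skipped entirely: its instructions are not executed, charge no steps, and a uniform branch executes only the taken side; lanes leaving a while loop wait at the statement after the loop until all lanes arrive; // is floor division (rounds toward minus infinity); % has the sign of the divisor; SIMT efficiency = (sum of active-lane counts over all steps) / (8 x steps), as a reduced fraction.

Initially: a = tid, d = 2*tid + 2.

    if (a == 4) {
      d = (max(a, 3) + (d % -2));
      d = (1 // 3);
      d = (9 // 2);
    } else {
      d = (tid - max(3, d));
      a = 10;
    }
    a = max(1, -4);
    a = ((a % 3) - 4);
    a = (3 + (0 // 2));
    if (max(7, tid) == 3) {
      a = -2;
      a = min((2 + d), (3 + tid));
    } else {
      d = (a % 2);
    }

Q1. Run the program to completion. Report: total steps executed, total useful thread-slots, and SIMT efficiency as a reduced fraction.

Answer: 11 steps, 65 useful, 65/88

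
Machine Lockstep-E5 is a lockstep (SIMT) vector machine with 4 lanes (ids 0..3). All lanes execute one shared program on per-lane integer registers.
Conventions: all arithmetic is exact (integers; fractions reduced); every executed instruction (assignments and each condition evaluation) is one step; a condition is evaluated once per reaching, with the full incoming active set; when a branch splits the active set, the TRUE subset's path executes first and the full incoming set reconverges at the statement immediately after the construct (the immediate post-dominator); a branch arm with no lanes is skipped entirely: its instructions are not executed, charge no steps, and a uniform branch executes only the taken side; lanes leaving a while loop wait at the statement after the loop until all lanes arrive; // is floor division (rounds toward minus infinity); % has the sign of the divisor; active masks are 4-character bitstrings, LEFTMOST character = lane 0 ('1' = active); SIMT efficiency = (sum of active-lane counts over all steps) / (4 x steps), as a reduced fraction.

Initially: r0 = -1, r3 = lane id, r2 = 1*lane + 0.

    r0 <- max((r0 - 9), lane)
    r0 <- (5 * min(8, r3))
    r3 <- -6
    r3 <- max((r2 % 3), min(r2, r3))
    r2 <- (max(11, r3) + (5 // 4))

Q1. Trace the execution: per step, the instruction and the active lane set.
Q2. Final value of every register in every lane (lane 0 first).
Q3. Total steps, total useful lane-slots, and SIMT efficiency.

step 0: r0 <- max((r0 - 9), lane)    1111
step 1: r0 <- (5 * min(8, r3))       1111
step 2: r3 <- -6                     1111
step 3: r3 <- max((r2 % 3), min(r2, r3)) 1111
step 4: r2 <- (max(11, r3) + (5 // 4)) 1111

Answer: 5 steps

r0: 0,5,10,15
r3: 0,1,2,0
r2: 12,12,12,12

steps = 5; useful = 20; efficiency = 20/20 = 1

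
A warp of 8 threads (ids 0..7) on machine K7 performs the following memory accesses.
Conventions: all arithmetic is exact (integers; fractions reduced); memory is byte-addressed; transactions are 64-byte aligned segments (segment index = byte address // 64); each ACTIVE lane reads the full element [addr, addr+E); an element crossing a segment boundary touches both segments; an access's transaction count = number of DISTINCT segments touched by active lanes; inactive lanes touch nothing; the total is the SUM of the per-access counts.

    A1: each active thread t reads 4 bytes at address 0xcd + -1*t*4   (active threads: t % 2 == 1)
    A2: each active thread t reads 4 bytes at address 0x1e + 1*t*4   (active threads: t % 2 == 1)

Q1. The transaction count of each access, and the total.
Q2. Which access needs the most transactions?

A1: 2 transactions
A2: 1 transaction

Answer: 2,1; total 3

Answer: A1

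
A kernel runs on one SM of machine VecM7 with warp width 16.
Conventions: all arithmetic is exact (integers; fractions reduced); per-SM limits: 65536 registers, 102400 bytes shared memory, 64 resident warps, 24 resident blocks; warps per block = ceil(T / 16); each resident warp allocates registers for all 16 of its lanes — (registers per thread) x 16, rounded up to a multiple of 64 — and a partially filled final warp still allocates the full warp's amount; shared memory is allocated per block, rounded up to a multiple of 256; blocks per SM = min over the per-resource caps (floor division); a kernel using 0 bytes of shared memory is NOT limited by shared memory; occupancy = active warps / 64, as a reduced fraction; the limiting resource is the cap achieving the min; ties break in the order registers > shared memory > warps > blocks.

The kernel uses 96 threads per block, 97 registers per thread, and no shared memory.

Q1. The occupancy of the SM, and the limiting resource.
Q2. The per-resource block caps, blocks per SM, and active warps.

Answer: occupancy 9/16, limited by registers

registers: 6 blocks
shared memory: no limit (kernel uses none)
warps: 10 blocks
blocks: 24 blocks

Answer: 6 blocks, 36 active warps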